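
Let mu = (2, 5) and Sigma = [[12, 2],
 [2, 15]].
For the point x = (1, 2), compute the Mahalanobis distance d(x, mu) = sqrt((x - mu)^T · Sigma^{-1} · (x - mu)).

Step 1 — centre the observation: (x - mu) = (-1, -3).

Step 2 — invert Sigma. det(Sigma) = 12·15 - (2)² = 176.
  Sigma^{-1} = (1/det) · [[d, -b], [-b, a]] = [[0.0852, -0.0114],
 [-0.0114, 0.0682]].

Step 3 — form the quadratic (x - mu)^T · Sigma^{-1} · (x - mu):
  Sigma^{-1} · (x - mu) = (-0.0511, -0.1932).
  (x - mu)^T · [Sigma^{-1} · (x - mu)] = (-1)·(-0.0511) + (-3)·(-0.1932) = 0.6307.

Step 4 — take square root: d = √(0.6307) ≈ 0.7942.

d(x, mu) = √(0.6307) ≈ 0.7942


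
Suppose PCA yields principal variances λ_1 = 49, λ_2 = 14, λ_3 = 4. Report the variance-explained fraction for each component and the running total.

Step 1 — total variance = trace(Sigma) = Σ λ_i = 49 + 14 + 4 = 67.

Step 2 — fraction explained by component i = λ_i / Σ λ:
  PC1: 49/67 = 0.7313
  PC2: 14/67 = 0.209
  PC3: 4/67 = 0.0597

Step 3 — cumulative fraction after k components = (λ_1 + ... + λ_k) / Σ λ:
  k = 1: 49/67 = 0.7313
  k = 2: (49 + 14)/67 = 63/67 = 0.9403
  k = 3: (49 + 14 + 4)/67 = 67/67 = 1

Summary (fraction, with percent):

explained: PC1 0.7313 (73.13%), PC2 0.209 (20.9%), PC3 0.0597 (5.97%);  cumulative: 0.7313, 0.9403, 1


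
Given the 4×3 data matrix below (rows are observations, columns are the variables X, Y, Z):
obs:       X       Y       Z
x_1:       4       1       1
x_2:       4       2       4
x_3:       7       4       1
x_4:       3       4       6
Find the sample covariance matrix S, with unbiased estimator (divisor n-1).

Step 1 — column means:
  mean(X) = (4 + 4 + 7 + 3) / 4 = 18/4 = 4.5
  mean(Y) = (1 + 2 + 4 + 4) / 4 = 11/4 = 2.75
  mean(Z) = (1 + 4 + 1 + 6) / 4 = 12/4 = 3

Step 2 — sample covariance S[i,j] = (1/(n-1)) · Σ_k (x_{k,i} - mean_i) · (x_{k,j} - mean_j), with n-1 = 3.
  S[X,X] = ((-0.5)·(-0.5) + (-0.5)·(-0.5) + (2.5)·(2.5) + (-1.5)·(-1.5)) / 3 = 9/3 = 3
  S[X,Y] = ((-0.5)·(-1.75) + (-0.5)·(-0.75) + (2.5)·(1.25) + (-1.5)·(1.25)) / 3 = 2.5/3 = 0.8333
  S[X,Z] = ((-0.5)·(-2) + (-0.5)·(1) + (2.5)·(-2) + (-1.5)·(3)) / 3 = -9/3 = -3
  S[Y,Y] = ((-1.75)·(-1.75) + (-0.75)·(-0.75) + (1.25)·(1.25) + (1.25)·(1.25)) / 3 = 6.75/3 = 2.25
  S[Y,Z] = ((-1.75)·(-2) + (-0.75)·(1) + (1.25)·(-2) + (1.25)·(3)) / 3 = 4/3 = 1.3333
  S[Z,Z] = ((-2)·(-2) + (1)·(1) + (-2)·(-2) + (3)·(3)) / 3 = 18/3 = 6

S is symmetric (S[j,i] = S[i,j]). Assembling:

S = [[3, 0.8333, -3],
 [0.8333, 2.25, 1.3333],
 [-3, 1.3333, 6]]


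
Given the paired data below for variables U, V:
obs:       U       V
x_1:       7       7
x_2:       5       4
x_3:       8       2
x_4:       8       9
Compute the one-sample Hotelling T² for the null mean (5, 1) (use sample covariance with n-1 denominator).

Step 1 — sample mean vector:
  mean(U) = (7 + 5 + 8 + 8) / 4 = 28/4 = 7
  mean(V) = (7 + 4 + 2 + 9) / 4 = 22/4 = 5.5
  x̄ = (7, 5.5),  deviation x̄ - mu_0 = (7, 5.5) - (5, 1) = (2, 4.5).

Step 2 — sample covariance matrix, S[i,j] = (1/(n-1)) · Σ_k (x_{k,i} - mean_i) · (x_{k,j} - mean_j), divisor n-1 = 3:
  S[U,U] = ((0)·(0) + (-2)·(-2) + (1)·(1) + (1)·(1)) / 3 = 6/3 = 2
  S[U,V] = ((0)·(1.5) + (-2)·(-1.5) + (1)·(-3.5) + (1)·(3.5)) / 3 = 3/3 = 1
  S[V,V] = ((1.5)·(1.5) + (-1.5)·(-1.5) + (-3.5)·(-3.5) + (3.5)·(3.5)) / 3 = 29/3 = 9.6667
  S = [[2, 1],
 [1, 9.6667]].

Step 3 — invert S. det(S) = 2·9.6667 - (1)² = 18.3333.
  S^{-1} = (1/det) · [[d, -b], [-b, a]] = [[0.5273, -0.0545],
 [-0.0545, 0.1091]].

Step 4 — quadratic form (x̄ - mu_0)^T · S^{-1} · (x̄ - mu_0):
  S^{-1} · (x̄ - mu_0) = (0.8091, 0.3818),
  (x̄ - mu_0)^T · [...] = (2)·(0.8091) + (4.5)·(0.3818) = 3.3364.

Step 5 — scale by n: T² = 4 · 3.3364 = 13.3455.

T² ≈ 13.3455


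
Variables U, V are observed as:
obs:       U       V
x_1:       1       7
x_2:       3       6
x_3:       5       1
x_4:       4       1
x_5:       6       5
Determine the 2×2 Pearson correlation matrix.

Step 1 — column means:
  mean(U) = (1 + 3 + 5 + 4 + 6) / 5 = 19/5 = 3.8
  mean(V) = (7 + 6 + 1 + 1 + 5) / 5 = 20/5 = 4

Step 2 — sample variances and covariances s[i,j] = (1/(n-1)) · Σ_k (x_{k,i} - mean_i) · (x_{k,j} - mean_j), with n-1 = 4:
  s[U,U] = ((-2.8)·(-2.8) + (-0.8)·(-0.8) + (1.2)·(1.2) + (0.2)·(0.2) + (2.2)·(2.2)) / 4 = 14.8/4 = 3.7
  s[U,V] = ((-2.8)·(3) + (-0.8)·(2) + (1.2)·(-3) + (0.2)·(-3) + (2.2)·(1)) / 4 = -12/4 = -3
  s[V,V] = ((3)·(3) + (2)·(2) + (-3)·(-3) + (-3)·(-3) + (1)·(1)) / 4 = 32/4 = 8
  Sample standard deviations s_i = √(s[i,i]):
  s(U) = √(3.7) = 1.9235
  s(V) = √(8) = 2.8284

Step 3 — r_{ij} = s_{ij} / (s_i · s_j):
  r[U,U] = 1 (diagonal).
  r[U,V] = -3 / (1.9235 · 2.8284) = -3 / 5.4406 = -0.5514
  r[V,V] = 1 (diagonal).

R is symmetric with unit diagonal. Assembling:

R = [[1, -0.5514],
 [-0.5514, 1]]


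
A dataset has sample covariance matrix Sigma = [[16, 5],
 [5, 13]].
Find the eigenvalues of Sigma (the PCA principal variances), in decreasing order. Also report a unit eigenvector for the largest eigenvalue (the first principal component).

Step 1 — characteristic polynomial of 2×2 Sigma:
  det(Sigma - λI) = λ² - trace · λ + det = 0.
  trace = 16 + 13 = 29, det = 16·13 - (5)² = 183.
Step 2 — discriminant:
  Δ = trace² - 4·det = 841 - 732 = 109.
Step 3 — eigenvalues:
  λ = (trace ± √Δ)/2 = (29 ± 10.4403)/2,
  λ_1 = 19.7202,  λ_2 = 9.2798.

Step 4 — unit eigenvector for λ_1: solve (Sigma - λ_1 I)v = 0. First row:
  (16 - 19.7202)·v_x + (5)·v_y = 0, i.e. (-3.7202)·v_x + (5)·v_y = 0,
  so v ∝ (b, λ_1 - a) = (5, 3.7202) = u.
  ||u|| = √((5)² + (3.7202)²) = √(38.8395) ≈ 6.2321,
  v_1 = u/||u|| ≈ (0.8023, 0.5969) (||v_1|| = 1).

λ_1 = 19.7202,  λ_2 = 9.2798;  v_1 ≈ (0.8023, 0.5969)


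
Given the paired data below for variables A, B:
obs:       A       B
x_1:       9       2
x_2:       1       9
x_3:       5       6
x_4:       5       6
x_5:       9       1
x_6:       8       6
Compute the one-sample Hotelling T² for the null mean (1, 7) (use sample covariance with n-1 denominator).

Step 1 — sample mean vector:
  mean(A) = (9 + 1 + 5 + 5 + 9 + 8) / 6 = 37/6 = 6.1667
  mean(B) = (2 + 9 + 6 + 6 + 1 + 6) / 6 = 30/6 = 5
  x̄ = (6.1667, 5),  deviation x̄ - mu_0 = (6.1667, 5) - (1, 7) = (5.1667, -2).

Step 2 — sample covariance matrix, S[i,j] = (1/(n-1)) · Σ_k (x_{k,i} - mean_i) · (x_{k,j} - mean_j), divisor n-1 = 5:
  S[A,A] = ((2.8333)·(2.8333) + (-5.1667)·(-5.1667) + (-1.1667)·(-1.1667) + (-1.1667)·(-1.1667) + (2.8333)·(2.8333) + (1.8333)·(1.8333)) / 5 = 48.8333/5 = 9.7667
  S[A,B] = ((2.8333)·(-3) + (-5.1667)·(4) + (-1.1667)·(1) + (-1.1667)·(1) + (2.8333)·(-4) + (1.8333)·(1)) / 5 = -41/5 = -8.2
  S[B,B] = ((-3)·(-3) + (4)·(4) + (1)·(1) + (1)·(1) + (-4)·(-4) + (1)·(1)) / 5 = 44/5 = 8.8
  S = [[9.7667, -8.2],
 [-8.2, 8.8]].

Step 3 — invert S. det(S) = 9.7667·8.8 - (-8.2)² = 18.7067.
  S^{-1} = (1/det) · [[d, -b], [-b, a]] = [[0.4704, 0.4383],
 [0.4383, 0.5221]].

Step 4 — quadratic form (x̄ - mu_0)^T · S^{-1} · (x̄ - mu_0):
  S^{-1} · (x̄ - mu_0) = (1.5538, 1.2206),
  (x̄ - mu_0)^T · [...] = (5.1667)·(1.5538) + (-2)·(1.2206) = 5.5868.

Step 5 — scale by n: T² = 6 · 5.5868 = 33.521.

T² ≈ 33.521


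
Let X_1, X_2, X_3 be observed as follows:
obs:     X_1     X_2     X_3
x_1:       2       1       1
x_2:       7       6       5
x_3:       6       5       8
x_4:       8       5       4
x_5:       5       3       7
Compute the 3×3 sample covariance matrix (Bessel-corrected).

Step 1 — column means:
  mean(X_1) = (2 + 7 + 6 + 8 + 5) / 5 = 28/5 = 5.6
  mean(X_2) = (1 + 6 + 5 + 5 + 3) / 5 = 20/5 = 4
  mean(X_3) = (1 + 5 + 8 + 4 + 7) / 5 = 25/5 = 5

Step 2 — sample covariance S[i,j] = (1/(n-1)) · Σ_k (x_{k,i} - mean_i) · (x_{k,j} - mean_j), with n-1 = 4.
  S[X_1,X_1] = ((-3.6)·(-3.6) + (1.4)·(1.4) + (0.4)·(0.4) + (2.4)·(2.4) + (-0.6)·(-0.6)) / 4 = 21.2/4 = 5.3
  S[X_1,X_2] = ((-3.6)·(-3) + (1.4)·(2) + (0.4)·(1) + (2.4)·(1) + (-0.6)·(-1)) / 4 = 17/4 = 4.25
  S[X_1,X_3] = ((-3.6)·(-4) + (1.4)·(0) + (0.4)·(3) + (2.4)·(-1) + (-0.6)·(2)) / 4 = 12/4 = 3
  S[X_2,X_2] = ((-3)·(-3) + (2)·(2) + (1)·(1) + (1)·(1) + (-1)·(-1)) / 4 = 16/4 = 4
  S[X_2,X_3] = ((-3)·(-4) + (2)·(0) + (1)·(3) + (1)·(-1) + (-1)·(2)) / 4 = 12/4 = 3
  S[X_3,X_3] = ((-4)·(-4) + (0)·(0) + (3)·(3) + (-1)·(-1) + (2)·(2)) / 4 = 30/4 = 7.5

S is symmetric (S[j,i] = S[i,j]). Assembling:

S = [[5.3, 4.25, 3],
 [4.25, 4, 3],
 [3, 3, 7.5]]


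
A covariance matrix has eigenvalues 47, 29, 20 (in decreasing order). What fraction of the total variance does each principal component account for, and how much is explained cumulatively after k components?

Step 1 — total variance = trace(Sigma) = Σ λ_i = 47 + 29 + 20 = 96.

Step 2 — fraction explained by component i = λ_i / Σ λ:
  PC1: 47/96 = 0.4896
  PC2: 29/96 = 0.3021
  PC3: 20/96 = 0.2083

Step 3 — cumulative fraction after k components = (λ_1 + ... + λ_k) / Σ λ:
  k = 1: 47/96 = 0.4896
  k = 2: (47 + 29)/96 = 76/96 = 0.7917
  k = 3: (47 + 29 + 20)/96 = 96/96 = 1

Summary (fraction, with percent):

explained: PC1 0.4896 (48.96%), PC2 0.3021 (30.21%), PC3 0.2083 (20.83%);  cumulative: 0.4896, 0.7917, 1


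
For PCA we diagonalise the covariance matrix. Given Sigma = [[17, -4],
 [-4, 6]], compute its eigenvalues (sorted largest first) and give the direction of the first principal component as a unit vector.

Step 1 — characteristic polynomial of 2×2 Sigma:
  det(Sigma - λI) = λ² - trace · λ + det = 0.
  trace = 17 + 6 = 23, det = 17·6 - (-4)² = 86.
Step 2 — discriminant:
  Δ = trace² - 4·det = 529 - 344 = 185.
Step 3 — eigenvalues:
  λ = (trace ± √Δ)/2 = (23 ± 13.6015)/2,
  λ_1 = 18.3007,  λ_2 = 4.6993.

Step 4 — unit eigenvector for λ_1: solve (Sigma - λ_1 I)v = 0. First row:
  (17 - 18.3007)·v_x + (-4)·v_y = 0, i.e. (-1.3007)·v_x + (-4)·v_y = 0,
  so v ∝ (b, λ_1 - a) = (-4, 1.3007); multiply by -1 so the first entry is positive: u = (4, -1.3007).
  ||u|| = √((4)² + (-1.3007)²) = √(17.6919) ≈ 4.2062,
  v_1 = u/||u|| ≈ (0.951, -0.3092) (||v_1|| = 1).

λ_1 = 18.3007,  λ_2 = 4.6993;  v_1 ≈ (0.951, -0.3092)


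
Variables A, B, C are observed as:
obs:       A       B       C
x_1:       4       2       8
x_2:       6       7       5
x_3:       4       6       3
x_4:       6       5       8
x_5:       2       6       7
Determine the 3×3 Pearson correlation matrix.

Step 1 — column means:
  mean(A) = (4 + 6 + 4 + 6 + 2) / 5 = 22/5 = 4.4
  mean(B) = (2 + 7 + 6 + 5 + 6) / 5 = 26/5 = 5.2
  mean(C) = (8 + 5 + 3 + 8 + 7) / 5 = 31/5 = 6.2

Step 2 — sample variances and covariances s[i,j] = (1/(n-1)) · Σ_k (x_{k,i} - mean_i) · (x_{k,j} - mean_j), with n-1 = 4:
  s[A,A] = ((-0.4)·(-0.4) + (1.6)·(1.6) + (-0.4)·(-0.4) + (1.6)·(1.6) + (-2.4)·(-2.4)) / 4 = 11.2/4 = 2.8
  s[A,B] = ((-0.4)·(-3.2) + (1.6)·(1.8) + (-0.4)·(0.8) + (1.6)·(-0.2) + (-2.4)·(0.8)) / 4 = 1.6/4 = 0.4
  s[A,C] = ((-0.4)·(1.8) + (1.6)·(-1.2) + (-0.4)·(-3.2) + (1.6)·(1.8) + (-2.4)·(0.8)) / 4 = -0.4/4 = -0.1
  s[B,B] = ((-3.2)·(-3.2) + (1.8)·(1.8) + (0.8)·(0.8) + (-0.2)·(-0.2) + (0.8)·(0.8)) / 4 = 14.8/4 = 3.7
  s[B,C] = ((-3.2)·(1.8) + (1.8)·(-1.2) + (0.8)·(-3.2) + (-0.2)·(1.8) + (0.8)·(0.8)) / 4 = -10.2/4 = -2.55
  s[C,C] = ((1.8)·(1.8) + (-1.2)·(-1.2) + (-3.2)·(-3.2) + (1.8)·(1.8) + (0.8)·(0.8)) / 4 = 18.8/4 = 4.7
  Sample standard deviations s_i = √(s[i,i]):
  s(A) = √(2.8) = 1.6733
  s(B) = √(3.7) = 1.9235
  s(C) = √(4.7) = 2.1679

Step 3 — r_{ij} = s_{ij} / (s_i · s_j):
  r[A,A] = 1 (diagonal).
  r[A,B] = 0.4 / (1.6733 · 1.9235) = 0.4 / 3.2187 = 0.1243
  r[A,C] = -0.1 / (1.6733 · 2.1679) = -0.1 / 3.6277 = -0.0276
  r[B,B] = 1 (diagonal).
  r[B,C] = -2.55 / (1.9235 · 2.1679) = -2.55 / 4.1701 = -0.6115
  r[C,C] = 1 (diagonal).

R is symmetric with unit diagonal. Assembling:

R = [[1, 0.1243, -0.0276],
 [0.1243, 1, -0.6115],
 [-0.0276, -0.6115, 1]]


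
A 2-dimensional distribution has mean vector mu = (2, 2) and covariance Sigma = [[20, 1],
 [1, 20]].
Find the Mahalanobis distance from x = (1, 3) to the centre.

Step 1 — centre the observation: (x - mu) = (-1, 1).

Step 2 — invert Sigma. det(Sigma) = 20·20 - (1)² = 399.
  Sigma^{-1} = (1/det) · [[d, -b], [-b, a]] = [[0.0501, -0.0025],
 [-0.0025, 0.0501]].

Step 3 — form the quadratic (x - mu)^T · Sigma^{-1} · (x - mu):
  Sigma^{-1} · (x - mu) = (-0.0526, 0.0526).
  (x - mu)^T · [Sigma^{-1} · (x - mu)] = (-1)·(-0.0526) + (1)·(0.0526) = 0.1053.

Step 4 — take square root: d = √(0.1053) ≈ 0.3244.

d(x, mu) = √(0.1053) ≈ 0.3244


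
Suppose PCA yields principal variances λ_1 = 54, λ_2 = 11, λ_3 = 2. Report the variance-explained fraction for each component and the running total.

Step 1 — total variance = trace(Sigma) = Σ λ_i = 54 + 11 + 2 = 67.

Step 2 — fraction explained by component i = λ_i / Σ λ:
  PC1: 54/67 = 0.806
  PC2: 11/67 = 0.1642
  PC3: 2/67 = 0.0299

Step 3 — cumulative fraction after k components = (λ_1 + ... + λ_k) / Σ λ:
  k = 1: 54/67 = 0.806
  k = 2: (54 + 11)/67 = 65/67 = 0.9701
  k = 3: (54 + 11 + 2)/67 = 67/67 = 1

Summary (fraction, with percent):

explained: PC1 0.806 (80.6%), PC2 0.1642 (16.42%), PC3 0.0299 (2.99%);  cumulative: 0.806, 0.9701, 1


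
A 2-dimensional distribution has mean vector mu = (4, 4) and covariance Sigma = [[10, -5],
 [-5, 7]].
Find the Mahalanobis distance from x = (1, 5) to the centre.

Step 1 — centre the observation: (x - mu) = (-3, 1).

Step 2 — invert Sigma. det(Sigma) = 10·7 - (-5)² = 45.
  Sigma^{-1} = (1/det) · [[d, -b], [-b, a]] = [[0.1556, 0.1111],
 [0.1111, 0.2222]].

Step 3 — form the quadratic (x - mu)^T · Sigma^{-1} · (x - mu):
  Sigma^{-1} · (x - mu) = (-0.3556, -0.1111).
  (x - mu)^T · [Sigma^{-1} · (x - mu)] = (-3)·(-0.3556) + (1)·(-0.1111) = 0.9556.

Step 4 — take square root: d = √(0.9556) ≈ 0.9775.

d(x, mu) = √(0.9556) ≈ 0.9775


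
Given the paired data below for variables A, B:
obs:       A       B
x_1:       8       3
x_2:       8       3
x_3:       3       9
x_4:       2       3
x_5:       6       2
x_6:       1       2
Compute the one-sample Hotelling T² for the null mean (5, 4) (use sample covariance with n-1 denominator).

Step 1 — sample mean vector:
  mean(A) = (8 + 8 + 3 + 2 + 6 + 1) / 6 = 28/6 = 4.6667
  mean(B) = (3 + 3 + 9 + 3 + 2 + 2) / 6 = 22/6 = 3.6667
  x̄ = (4.6667, 3.6667),  deviation x̄ - mu_0 = (4.6667, 3.6667) - (5, 4) = (-0.3333, -0.3333).

Step 2 — sample covariance matrix, S[i,j] = (1/(n-1)) · Σ_k (x_{k,i} - mean_i) · (x_{k,j} - mean_j), divisor n-1 = 5:
  S[A,A] = ((3.3333)·(3.3333) + (3.3333)·(3.3333) + (-1.6667)·(-1.6667) + (-2.6667)·(-2.6667) + (1.3333)·(1.3333) + (-3.6667)·(-3.6667)) / 5 = 47.3333/5 = 9.4667
  S[A,B] = ((3.3333)·(-0.6667) + (3.3333)·(-0.6667) + (-1.6667)·(5.3333) + (-2.6667)·(-0.6667) + (1.3333)·(-1.6667) + (-3.6667)·(-1.6667)) / 5 = -7.6667/5 = -1.5333
  S[B,B] = ((-0.6667)·(-0.6667) + (-0.6667)·(-0.6667) + (5.3333)·(5.3333) + (-0.6667)·(-0.6667) + (-1.6667)·(-1.6667) + (-1.6667)·(-1.6667)) / 5 = 35.3333/5 = 7.0667
  S = [[9.4667, -1.5333],
 [-1.5333, 7.0667]].

Step 3 — invert S. det(S) = 9.4667·7.0667 - (-1.5333)² = 64.5467.
  S^{-1} = (1/det) · [[d, -b], [-b, a]] = [[0.1095, 0.0238],
 [0.0238, 0.1467]].

Step 4 — quadratic form (x̄ - mu_0)^T · S^{-1} · (x̄ - mu_0):
  S^{-1} · (x̄ - mu_0) = (-0.0444, -0.0568),
  (x̄ - mu_0)^T · [...] = (-0.3333)·(-0.0444) + (-0.3333)·(-0.0568) = 0.0337.

Step 5 — scale by n: T² = 6 · 0.0337 = 0.2024.

T² ≈ 0.2024


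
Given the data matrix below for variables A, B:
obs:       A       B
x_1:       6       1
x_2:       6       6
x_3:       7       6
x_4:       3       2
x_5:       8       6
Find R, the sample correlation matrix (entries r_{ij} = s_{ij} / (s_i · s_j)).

Step 1 — column means:
  mean(A) = (6 + 6 + 7 + 3 + 8) / 5 = 30/5 = 6
  mean(B) = (1 + 6 + 6 + 2 + 6) / 5 = 21/5 = 4.2

Step 2 — sample variances and covariances s[i,j] = (1/(n-1)) · Σ_k (x_{k,i} - mean_i) · (x_{k,j} - mean_j), with n-1 = 4:
  s[A,A] = ((0)·(0) + (0)·(0) + (1)·(1) + (-3)·(-3) + (2)·(2)) / 4 = 14/4 = 3.5
  s[A,B] = ((0)·(-3.2) + (0)·(1.8) + (1)·(1.8) + (-3)·(-2.2) + (2)·(1.8)) / 4 = 12/4 = 3
  s[B,B] = ((-3.2)·(-3.2) + (1.8)·(1.8) + (1.8)·(1.8) + (-2.2)·(-2.2) + (1.8)·(1.8)) / 4 = 24.8/4 = 6.2
  Sample standard deviations s_i = √(s[i,i]):
  s(A) = √(3.5) = 1.8708
  s(B) = √(6.2) = 2.49

Step 3 — r_{ij} = s_{ij} / (s_i · s_j):
  r[A,A] = 1 (diagonal).
  r[A,B] = 3 / (1.8708 · 2.49) = 3 / 4.6583 = 0.644
  r[B,B] = 1 (diagonal).

R is symmetric with unit diagonal. Assembling:

R = [[1, 0.644],
 [0.644, 1]]


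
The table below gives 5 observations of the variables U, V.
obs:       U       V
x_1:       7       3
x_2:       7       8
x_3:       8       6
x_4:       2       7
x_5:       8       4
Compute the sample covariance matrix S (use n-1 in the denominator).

Step 1 — column means:
  mean(U) = (7 + 7 + 8 + 2 + 8) / 5 = 32/5 = 6.4
  mean(V) = (3 + 8 + 6 + 7 + 4) / 5 = 28/5 = 5.6

Step 2 — sample covariance S[i,j] = (1/(n-1)) · Σ_k (x_{k,i} - mean_i) · (x_{k,j} - mean_j), with n-1 = 4.
  S[U,U] = ((0.6)·(0.6) + (0.6)·(0.6) + (1.6)·(1.6) + (-4.4)·(-4.4) + (1.6)·(1.6)) / 4 = 25.2/4 = 6.3
  S[U,V] = ((0.6)·(-2.6) + (0.6)·(2.4) + (1.6)·(0.4) + (-4.4)·(1.4) + (1.6)·(-1.6)) / 4 = -8.2/4 = -2.05
  S[V,V] = ((-2.6)·(-2.6) + (2.4)·(2.4) + (0.4)·(0.4) + (1.4)·(1.4) + (-1.6)·(-1.6)) / 4 = 17.2/4 = 4.3

S is symmetric (S[j,i] = S[i,j]). Assembling:

S = [[6.3, -2.05],
 [-2.05, 4.3]]


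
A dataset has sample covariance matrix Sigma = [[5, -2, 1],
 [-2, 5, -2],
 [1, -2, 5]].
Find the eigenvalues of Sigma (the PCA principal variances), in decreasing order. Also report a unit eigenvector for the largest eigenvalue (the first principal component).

Step 1 — characteristic polynomial p(λ) = det(λI - Sigma) = λ³ - tr·λ² + c_1·λ - det, where tr = trace, c_1 = sum of the principal 2×2 minors, det = det(Sigma):
  tr = 5 + 5 + 5 = 15,
  c_1 = (5·5 - (-2)²) + (5·5 - (1)²) + (5·5 - (-2)²) = 21 + 24 + 21 = 66,
  det = 5·(5·5 - (-2)²) - (-2)·((-2)·5 - (-2)·(1)) + (1)·((-2)·(-2) - 5·(1)) = 5·(21) - (-2)·(-8) + (1)·(-1) = 88.
  So p(λ) = λ³ - 15λ² + 66λ - 88.
Step 2 — look for an integer root (rational root theorem: any rational root is an integer divisor of 88). Testing λ = 4:
  p(4) = 64 - 240 + 264 - 88 = 0  ✓
  Dividing out (λ - 4): p(λ) = (λ - 4)(λ² - 11λ + 22).
Step 3 — remaining eigenvalues from the quadratic λ² - 11λ + 22 = 0:
  Δ = 11² - 4·22 = 121 - 88 = 33,  λ = (11 ± √33)/2 = (11 ± 5.7446)/2 ≈ 8.3723 or 2.6277.
  Sorted: λ_1 = 8.3723,  λ_2 = 4,  λ_3 = 2.6277  (check: sum = 15 = tr ✓).

Step 4 — unit eigenvector for λ_1 ≈ 8.3723: v spans the null space of (Sigma - λ_1 I), whose rows are
  r_1 = (-3.3723, -2, 1),  r_2 = (-2, -3.3723, -2),  r_3 = (1, -2, -3.3723).
  v is orthogonal to every row, so take v ∝ r_1 × r_2 = ((-2)·(-2) - (1)·(-3.3723), (1)·(-2) - (-3.3723)·(-2), (-3.3723)·(-3.3723) - (-2)·(-2)) ≈ (7.3723, -8.7446, 7.3723).
  Let u = (7.3723, -8.7446, 7.3723).
  ||u|| = √((7.3723)² + (-8.7446)² + (7.3723)²) = √(185.1684) ≈ 13.6077,  v_1 = u/||u|| ≈ (0.5418, -0.6426, 0.5418) (||v_1|| = 1).

λ_1 = 8.3723,  λ_2 = 4,  λ_3 = 2.6277;  v_1 ≈ (0.5418, -0.6426, 0.5418)


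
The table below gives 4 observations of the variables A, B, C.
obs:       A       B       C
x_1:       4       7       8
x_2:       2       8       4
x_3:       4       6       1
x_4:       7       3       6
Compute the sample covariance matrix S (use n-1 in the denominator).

Step 1 — column means:
  mean(A) = (4 + 2 + 4 + 7) / 4 = 17/4 = 4.25
  mean(B) = (7 + 8 + 6 + 3) / 4 = 24/4 = 6
  mean(C) = (8 + 4 + 1 + 6) / 4 = 19/4 = 4.75

Step 2 — sample covariance S[i,j] = (1/(n-1)) · Σ_k (x_{k,i} - mean_i) · (x_{k,j} - mean_j), with n-1 = 3.
  S[A,A] = ((-0.25)·(-0.25) + (-2.25)·(-2.25) + (-0.25)·(-0.25) + (2.75)·(2.75)) / 3 = 12.75/3 = 4.25
  S[A,B] = ((-0.25)·(1) + (-2.25)·(2) + (-0.25)·(0) + (2.75)·(-3)) / 3 = -13/3 = -4.3333
  S[A,C] = ((-0.25)·(3.25) + (-2.25)·(-0.75) + (-0.25)·(-3.75) + (2.75)·(1.25)) / 3 = 5.25/3 = 1.75
  S[B,B] = ((1)·(1) + (2)·(2) + (0)·(0) + (-3)·(-3)) / 3 = 14/3 = 4.6667
  S[B,C] = ((1)·(3.25) + (2)·(-0.75) + (0)·(-3.75) + (-3)·(1.25)) / 3 = -2/3 = -0.6667
  S[C,C] = ((3.25)·(3.25) + (-0.75)·(-0.75) + (-3.75)·(-3.75) + (1.25)·(1.25)) / 3 = 26.75/3 = 8.9167

S is symmetric (S[j,i] = S[i,j]). Assembling:

S = [[4.25, -4.3333, 1.75],
 [-4.3333, 4.6667, -0.6667],
 [1.75, -0.6667, 8.9167]]


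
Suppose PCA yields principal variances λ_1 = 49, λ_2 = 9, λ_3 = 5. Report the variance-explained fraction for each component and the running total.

Step 1 — total variance = trace(Sigma) = Σ λ_i = 49 + 9 + 5 = 63.

Step 2 — fraction explained by component i = λ_i / Σ λ:
  PC1: 49/63 = 0.7778
  PC2: 9/63 = 0.1429
  PC3: 5/63 = 0.0794

Step 3 — cumulative fraction after k components = (λ_1 + ... + λ_k) / Σ λ:
  k = 1: 49/63 = 0.7778
  k = 2: (49 + 9)/63 = 58/63 = 0.9206
  k = 3: (49 + 9 + 5)/63 = 63/63 = 1

Summary (fraction, with percent):

explained: PC1 0.7778 (77.78%), PC2 0.1429 (14.29%), PC3 0.0794 (7.94%);  cumulative: 0.7778, 0.9206, 1


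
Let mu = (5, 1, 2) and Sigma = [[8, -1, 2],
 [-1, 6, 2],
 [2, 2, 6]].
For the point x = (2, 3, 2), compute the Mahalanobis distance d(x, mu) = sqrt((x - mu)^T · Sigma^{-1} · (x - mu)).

Step 1 — centre the observation: (x - mu) = (-3, 2, 0).

Step 2 — invert Sigma (cofactor / det for 3×3, or solve directly):
  Sigma^{-1} = [[0.1468, 0.0459, -0.0642],
 [0.0459, 0.2018, -0.0826],
 [-0.0642, -0.0826, 0.2156]].

Step 3 — form the quadratic (x - mu)^T · Sigma^{-1} · (x - mu):
  Sigma^{-1} · (x - mu) = (-0.3486, 0.2661, 0.0275).
  (x - mu)^T · [Sigma^{-1} · (x - mu)] = (-3)·(-0.3486) + (2)·(0.2661) + (0)·(0.0275) = 1.578.

Step 4 — take square root: d = √(1.578) ≈ 1.2562.

d(x, mu) = √(1.578) ≈ 1.2562


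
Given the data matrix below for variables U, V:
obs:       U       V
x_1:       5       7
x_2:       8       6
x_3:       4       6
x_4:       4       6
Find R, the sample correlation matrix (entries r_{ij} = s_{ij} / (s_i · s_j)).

Step 1 — column means:
  mean(U) = (5 + 8 + 4 + 4) / 4 = 21/4 = 5.25
  mean(V) = (7 + 6 + 6 + 6) / 4 = 25/4 = 6.25

Step 2 — sample variances and covariances s[i,j] = (1/(n-1)) · Σ_k (x_{k,i} - mean_i) · (x_{k,j} - mean_j), with n-1 = 3:
  s[U,U] = ((-0.25)·(-0.25) + (2.75)·(2.75) + (-1.25)·(-1.25) + (-1.25)·(-1.25)) / 3 = 10.75/3 = 3.5833
  s[U,V] = ((-0.25)·(0.75) + (2.75)·(-0.25) + (-1.25)·(-0.25) + (-1.25)·(-0.25)) / 3 = -0.25/3 = -0.0833
  s[V,V] = ((0.75)·(0.75) + (-0.25)·(-0.25) + (-0.25)·(-0.25) + (-0.25)·(-0.25)) / 3 = 0.75/3 = 0.25
  Sample standard deviations s_i = √(s[i,i]):
  s(U) = √(3.5833) = 1.893
  s(V) = √(0.25) = 0.5

Step 3 — r_{ij} = s_{ij} / (s_i · s_j):
  r[U,U] = 1 (diagonal).
  r[U,V] = -0.0833 / (1.893 · 0.5) = -0.0833 / 0.9465 = -0.088
  r[V,V] = 1 (diagonal).

R is symmetric with unit diagonal. Assembling:

R = [[1, -0.088],
 [-0.088, 1]]


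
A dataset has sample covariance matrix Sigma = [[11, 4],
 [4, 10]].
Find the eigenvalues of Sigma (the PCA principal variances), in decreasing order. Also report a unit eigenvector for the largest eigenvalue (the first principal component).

Step 1 — characteristic polynomial of 2×2 Sigma:
  det(Sigma - λI) = λ² - trace · λ + det = 0.
  trace = 11 + 10 = 21, det = 11·10 - (4)² = 94.
Step 2 — discriminant:
  Δ = trace² - 4·det = 441 - 376 = 65.
Step 3 — eigenvalues:
  λ = (trace ± √Δ)/2 = (21 ± 8.0623)/2,
  λ_1 = 14.5311,  λ_2 = 6.4689.

Step 4 — unit eigenvector for λ_1: solve (Sigma - λ_1 I)v = 0. First row:
  (11 - 14.5311)·v_x + (4)·v_y = 0, i.e. (-3.5311)·v_x + (4)·v_y = 0,
  so v ∝ (b, λ_1 - a) = (4, 3.5311) = u.
  ||u|| = √((4)² + (3.5311)²) = √(28.4689) ≈ 5.3356,
  v_1 = u/||u|| ≈ (0.7497, 0.6618) (||v_1|| = 1).

λ_1 = 14.5311,  λ_2 = 6.4689;  v_1 ≈ (0.7497, 0.6618)


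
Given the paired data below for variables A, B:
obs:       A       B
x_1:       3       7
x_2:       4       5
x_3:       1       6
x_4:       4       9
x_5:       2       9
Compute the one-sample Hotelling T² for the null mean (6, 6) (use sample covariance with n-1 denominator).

Step 1 — sample mean vector:
  mean(A) = (3 + 4 + 1 + 4 + 2) / 5 = 14/5 = 2.8
  mean(B) = (7 + 5 + 6 + 9 + 9) / 5 = 36/5 = 7.2
  x̄ = (2.8, 7.2),  deviation x̄ - mu_0 = (2.8, 7.2) - (6, 6) = (-3.2, 1.2).

Step 2 — sample covariance matrix, S[i,j] = (1/(n-1)) · Σ_k (x_{k,i} - mean_i) · (x_{k,j} - mean_j), divisor n-1 = 4:
  S[A,A] = ((0.2)·(0.2) + (1.2)·(1.2) + (-1.8)·(-1.8) + (1.2)·(1.2) + (-0.8)·(-0.8)) / 4 = 6.8/4 = 1.7
  S[A,B] = ((0.2)·(-0.2) + (1.2)·(-2.2) + (-1.8)·(-1.2) + (1.2)·(1.8) + (-0.8)·(1.8)) / 4 = 0.2/4 = 0.05
  S[B,B] = ((-0.2)·(-0.2) + (-2.2)·(-2.2) + (-1.2)·(-1.2) + (1.8)·(1.8) + (1.8)·(1.8)) / 4 = 12.8/4 = 3.2
  S = [[1.7, 0.05],
 [0.05, 3.2]].

Step 3 — invert S. det(S) = 1.7·3.2 - (0.05)² = 5.4375.
  S^{-1} = (1/det) · [[d, -b], [-b, a]] = [[0.5885, -0.0092],
 [-0.0092, 0.3126]].

Step 4 — quadratic form (x̄ - mu_0)^T · S^{-1} · (x̄ - mu_0):
  S^{-1} · (x̄ - mu_0) = (-1.8943, 0.4046),
  (x̄ - mu_0)^T · [...] = (-3.2)·(-1.8943) + (1.2)·(0.4046) = 6.5471.

Step 5 — scale by n: T² = 5 · 6.5471 = 32.7356.

T² ≈ 32.7356


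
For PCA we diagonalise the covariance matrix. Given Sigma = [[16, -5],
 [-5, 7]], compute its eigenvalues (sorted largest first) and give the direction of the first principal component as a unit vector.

Step 1 — characteristic polynomial of 2×2 Sigma:
  det(Sigma - λI) = λ² - trace · λ + det = 0.
  trace = 16 + 7 = 23, det = 16·7 - (-5)² = 87.
Step 2 — discriminant:
  Δ = trace² - 4·det = 529 - 348 = 181.
Step 3 — eigenvalues:
  λ = (trace ± √Δ)/2 = (23 ± 13.4536)/2,
  λ_1 = 18.2268,  λ_2 = 4.7732.

Step 4 — unit eigenvector for λ_1: solve (Sigma - λ_1 I)v = 0. First row:
  (16 - 18.2268)·v_x + (-5)·v_y = 0, i.e. (-2.2268)·v_x + (-5)·v_y = 0,
  so v ∝ (b, λ_1 - a) = (-5, 2.2268); multiply by -1 so the first entry is positive: u = (5, -2.2268).
  ||u|| = √((5)² + (-2.2268)²) = √(29.9587) ≈ 5.4735,
  v_1 = u/||u|| ≈ (0.9135, -0.4068) (||v_1|| = 1).

λ_1 = 18.2268,  λ_2 = 4.7732;  v_1 ≈ (0.9135, -0.4068)


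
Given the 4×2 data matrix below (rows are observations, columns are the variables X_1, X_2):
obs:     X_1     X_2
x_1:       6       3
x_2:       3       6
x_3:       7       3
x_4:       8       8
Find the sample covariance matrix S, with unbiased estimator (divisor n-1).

Step 1 — column means:
  mean(X_1) = (6 + 3 + 7 + 8) / 4 = 24/4 = 6
  mean(X_2) = (3 + 6 + 3 + 8) / 4 = 20/4 = 5

Step 2 — sample covariance S[i,j] = (1/(n-1)) · Σ_k (x_{k,i} - mean_i) · (x_{k,j} - mean_j), with n-1 = 3.
  S[X_1,X_1] = ((0)·(0) + (-3)·(-3) + (1)·(1) + (2)·(2)) / 3 = 14/3 = 4.6667
  S[X_1,X_2] = ((0)·(-2) + (-3)·(1) + (1)·(-2) + (2)·(3)) / 3 = 1/3 = 0.3333
  S[X_2,X_2] = ((-2)·(-2) + (1)·(1) + (-2)·(-2) + (3)·(3)) / 3 = 18/3 = 6

S is symmetric (S[j,i] = S[i,j]). Assembling:

S = [[4.6667, 0.3333],
 [0.3333, 6]]


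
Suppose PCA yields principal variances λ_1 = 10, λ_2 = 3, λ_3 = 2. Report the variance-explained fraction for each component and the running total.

Step 1 — total variance = trace(Sigma) = Σ λ_i = 10 + 3 + 2 = 15.

Step 2 — fraction explained by component i = λ_i / Σ λ:
  PC1: 10/15 = 0.6667
  PC2: 3/15 = 0.2
  PC3: 2/15 = 0.1333

Step 3 — cumulative fraction after k components = (λ_1 + ... + λ_k) / Σ λ:
  k = 1: 10/15 = 0.6667
  k = 2: (10 + 3)/15 = 13/15 = 0.8667
  k = 3: (10 + 3 + 2)/15 = 15/15 = 1

Summary (fraction, with percent):

explained: PC1 0.6667 (66.67%), PC2 0.2 (20%), PC3 0.1333 (13.33%);  cumulative: 0.6667, 0.8667, 1


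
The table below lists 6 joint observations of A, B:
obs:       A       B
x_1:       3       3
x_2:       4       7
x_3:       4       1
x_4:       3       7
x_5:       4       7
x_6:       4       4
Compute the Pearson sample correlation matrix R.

Step 1 — column means:
  mean(A) = (3 + 4 + 4 + 3 + 4 + 4) / 6 = 22/6 = 3.6667
  mean(B) = (3 + 7 + 1 + 7 + 7 + 4) / 6 = 29/6 = 4.8333

Step 2 — sample variances and covariances s[i,j] = (1/(n-1)) · Σ_k (x_{k,i} - mean_i) · (x_{k,j} - mean_j), with n-1 = 5:
  s[A,A] = ((-0.6667)·(-0.6667) + (0.3333)·(0.3333) + (0.3333)·(0.3333) + (-0.6667)·(-0.6667) + (0.3333)·(0.3333) + (0.3333)·(0.3333)) / 5 = 1.3333/5 = 0.2667
  s[A,B] = ((-0.6667)·(-1.8333) + (0.3333)·(2.1667) + (0.3333)·(-3.8333) + (-0.6667)·(2.1667) + (0.3333)·(2.1667) + (0.3333)·(-0.8333)) / 5 = -0.3333/5 = -0.0667
  s[B,B] = ((-1.8333)·(-1.8333) + (2.1667)·(2.1667) + (-3.8333)·(-3.8333) + (2.1667)·(2.1667) + (2.1667)·(2.1667) + (-0.8333)·(-0.8333)) / 5 = 32.8333/5 = 6.5667
  Sample standard deviations s_i = √(s[i,i]):
  s(A) = √(0.2667) = 0.5164
  s(B) = √(6.5667) = 2.5626

Step 3 — r_{ij} = s_{ij} / (s_i · s_j):
  r[A,A] = 1 (diagonal).
  r[A,B] = -0.0667 / (0.5164 · 2.5626) = -0.0667 / 1.3233 = -0.0504
  r[B,B] = 1 (diagonal).

R is symmetric with unit diagonal. Assembling:

R = [[1, -0.0504],
 [-0.0504, 1]]


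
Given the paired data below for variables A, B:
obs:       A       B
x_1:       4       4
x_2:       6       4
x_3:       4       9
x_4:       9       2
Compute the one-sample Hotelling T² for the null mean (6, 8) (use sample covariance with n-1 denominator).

Step 1 — sample mean vector:
  mean(A) = (4 + 6 + 4 + 9) / 4 = 23/4 = 5.75
  mean(B) = (4 + 4 + 9 + 2) / 4 = 19/4 = 4.75
  x̄ = (5.75, 4.75),  deviation x̄ - mu_0 = (5.75, 4.75) - (6, 8) = (-0.25, -3.25).

Step 2 — sample covariance matrix, S[i,j] = (1/(n-1)) · Σ_k (x_{k,i} - mean_i) · (x_{k,j} - mean_j), divisor n-1 = 3:
  S[A,A] = ((-1.75)·(-1.75) + (0.25)·(0.25) + (-1.75)·(-1.75) + (3.25)·(3.25)) / 3 = 16.75/3 = 5.5833
  S[A,B] = ((-1.75)·(-0.75) + (0.25)·(-0.75) + (-1.75)·(4.25) + (3.25)·(-2.75)) / 3 = -15.25/3 = -5.0833
  S[B,B] = ((-0.75)·(-0.75) + (-0.75)·(-0.75) + (4.25)·(4.25) + (-2.75)·(-2.75)) / 3 = 26.75/3 = 8.9167
  S = [[5.5833, -5.0833],
 [-5.0833, 8.9167]].

Step 3 — invert S. det(S) = 5.5833·8.9167 - (-5.0833)² = 23.9444.
  S^{-1} = (1/det) · [[d, -b], [-b, a]] = [[0.3724, 0.2123],
 [0.2123, 0.2332]].

Step 4 — quadratic form (x̄ - mu_0)^T · S^{-1} · (x̄ - mu_0):
  S^{-1} · (x̄ - mu_0) = (-0.7831, -0.8109),
  (x̄ - mu_0)^T · [...] = (-0.25)·(-0.7831) + (-3.25)·(-0.8109) = 2.8312.

Step 5 — scale by n: T² = 4 · 2.8312 = 11.3248.

T² ≈ 11.3248


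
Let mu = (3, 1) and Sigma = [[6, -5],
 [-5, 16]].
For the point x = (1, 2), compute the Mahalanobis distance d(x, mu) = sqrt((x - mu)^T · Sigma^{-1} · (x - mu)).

Step 1 — centre the observation: (x - mu) = (-2, 1).

Step 2 — invert Sigma. det(Sigma) = 6·16 - (-5)² = 71.
  Sigma^{-1} = (1/det) · [[d, -b], [-b, a]] = [[0.2254, 0.0704],
 [0.0704, 0.0845]].

Step 3 — form the quadratic (x - mu)^T · Sigma^{-1} · (x - mu):
  Sigma^{-1} · (x - mu) = (-0.3803, -0.0563).
  (x - mu)^T · [Sigma^{-1} · (x - mu)] = (-2)·(-0.3803) + (1)·(-0.0563) = 0.7042.

Step 4 — take square root: d = √(0.7042) ≈ 0.8392.

d(x, mu) = √(0.7042) ≈ 0.8392


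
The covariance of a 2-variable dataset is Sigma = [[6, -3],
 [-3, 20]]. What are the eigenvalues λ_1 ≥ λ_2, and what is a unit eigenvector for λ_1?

Step 1 — characteristic polynomial of 2×2 Sigma:
  det(Sigma - λI) = λ² - trace · λ + det = 0.
  trace = 6 + 20 = 26, det = 6·20 - (-3)² = 111.
Step 2 — discriminant:
  Δ = trace² - 4·det = 676 - 444 = 232.
Step 3 — eigenvalues:
  λ = (trace ± √Δ)/2 = (26 ± 15.2315)/2,
  λ_1 = 20.6158,  λ_2 = 5.3842.

Step 4 — unit eigenvector for λ_1: solve (Sigma - λ_1 I)v = 0. First row:
  (6 - 20.6158)·v_x + (-3)·v_y = 0, i.e. (-14.6158)·v_x + (-3)·v_y = 0,
  so v ∝ (b, λ_1 - a) = (-3, 14.6158); multiply by -1 so the first entry is positive: u = (3, -14.6158).
  ||u|| = √((3)² + (-14.6158)²) = √(222.6208) ≈ 14.9205,
  v_1 = u/||u|| ≈ (0.2011, -0.9796) (||v_1|| = 1).

λ_1 = 20.6158,  λ_2 = 5.3842;  v_1 ≈ (0.2011, -0.9796)


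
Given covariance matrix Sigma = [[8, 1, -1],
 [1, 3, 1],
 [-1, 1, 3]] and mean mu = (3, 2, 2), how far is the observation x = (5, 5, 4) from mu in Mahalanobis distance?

Step 1 — centre the observation: (x - mu) = (2, 3, 2).

Step 2 — invert Sigma (cofactor / det for 3×3, or solve directly):
  Sigma^{-1} = [[0.1429, -0.0714, 0.0714],
 [-0.0714, 0.4107, -0.1607],
 [0.0714, -0.1607, 0.4107]].

Step 3 — form the quadratic (x - mu)^T · Sigma^{-1} · (x - mu):
  Sigma^{-1} · (x - mu) = (0.2143, 0.7679, 0.4821).
  (x - mu)^T · [Sigma^{-1} · (x - mu)] = (2)·(0.2143) + (3)·(0.7679) + (2)·(0.4821) = 3.6964.

Step 4 — take square root: d = √(3.6964) ≈ 1.9226.

d(x, mu) = √(3.6964) ≈ 1.9226


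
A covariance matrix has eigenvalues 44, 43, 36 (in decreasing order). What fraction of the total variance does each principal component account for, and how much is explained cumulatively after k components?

Step 1 — total variance = trace(Sigma) = Σ λ_i = 44 + 43 + 36 = 123.

Step 2 — fraction explained by component i = λ_i / Σ λ:
  PC1: 44/123 = 0.3577
  PC2: 43/123 = 0.3496
  PC3: 36/123 = 0.2927

Step 3 — cumulative fraction after k components = (λ_1 + ... + λ_k) / Σ λ:
  k = 1: 44/123 = 0.3577
  k = 2: (44 + 43)/123 = 87/123 = 0.7073
  k = 3: (44 + 43 + 36)/123 = 123/123 = 1

Summary (fraction, with percent):

explained: PC1 0.3577 (35.77%), PC2 0.3496 (34.96%), PC3 0.2927 (29.27%);  cumulative: 0.3577, 0.7073, 1


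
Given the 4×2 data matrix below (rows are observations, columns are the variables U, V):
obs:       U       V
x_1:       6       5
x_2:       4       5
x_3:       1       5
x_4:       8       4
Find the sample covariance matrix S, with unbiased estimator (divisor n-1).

Step 1 — column means:
  mean(U) = (6 + 4 + 1 + 8) / 4 = 19/4 = 4.75
  mean(V) = (5 + 5 + 5 + 4) / 4 = 19/4 = 4.75

Step 2 — sample covariance S[i,j] = (1/(n-1)) · Σ_k (x_{k,i} - mean_i) · (x_{k,j} - mean_j), with n-1 = 3.
  S[U,U] = ((1.25)·(1.25) + (-0.75)·(-0.75) + (-3.75)·(-3.75) + (3.25)·(3.25)) / 3 = 26.75/3 = 8.9167
  S[U,V] = ((1.25)·(0.25) + (-0.75)·(0.25) + (-3.75)·(0.25) + (3.25)·(-0.75)) / 3 = -3.25/3 = -1.0833
  S[V,V] = ((0.25)·(0.25) + (0.25)·(0.25) + (0.25)·(0.25) + (-0.75)·(-0.75)) / 3 = 0.75/3 = 0.25

S is symmetric (S[j,i] = S[i,j]). Assembling:

S = [[8.9167, -1.0833],
 [-1.0833, 0.25]]


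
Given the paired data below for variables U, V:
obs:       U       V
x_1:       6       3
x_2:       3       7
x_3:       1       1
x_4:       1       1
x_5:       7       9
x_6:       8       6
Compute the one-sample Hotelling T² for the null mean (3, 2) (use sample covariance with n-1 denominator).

Step 1 — sample mean vector:
  mean(U) = (6 + 3 + 1 + 1 + 7 + 8) / 6 = 26/6 = 4.3333
  mean(V) = (3 + 7 + 1 + 1 + 9 + 6) / 6 = 27/6 = 4.5
  x̄ = (4.3333, 4.5),  deviation x̄ - mu_0 = (4.3333, 4.5) - (3, 2) = (1.3333, 2.5).

Step 2 — sample covariance matrix, S[i,j] = (1/(n-1)) · Σ_k (x_{k,i} - mean_i) · (x_{k,j} - mean_j), divisor n-1 = 5:
  S[U,U] = ((1.6667)·(1.6667) + (-1.3333)·(-1.3333) + (-3.3333)·(-3.3333) + (-3.3333)·(-3.3333) + (2.6667)·(2.6667) + (3.6667)·(3.6667)) / 5 = 47.3333/5 = 9.4667
  S[U,V] = ((1.6667)·(-1.5) + (-1.3333)·(2.5) + (-3.3333)·(-3.5) + (-3.3333)·(-3.5) + (2.6667)·(4.5) + (3.6667)·(1.5)) / 5 = 35/5 = 7
  S[V,V] = ((-1.5)·(-1.5) + (2.5)·(2.5) + (-3.5)·(-3.5) + (-3.5)·(-3.5) + (4.5)·(4.5) + (1.5)·(1.5)) / 5 = 55.5/5 = 11.1
  S = [[9.4667, 7],
 [7, 11.1]].

Step 3 — invert S. det(S) = 9.4667·11.1 - (7)² = 56.08.
  S^{-1} = (1/det) · [[d, -b], [-b, a]] = [[0.1979, -0.1248],
 [-0.1248, 0.1688]].

Step 4 — quadratic form (x̄ - mu_0)^T · S^{-1} · (x̄ - mu_0):
  S^{-1} · (x̄ - mu_0) = (-0.0481, 0.2556),
  (x̄ - mu_0)^T · [...] = (1.3333)·(-0.0481) + (2.5)·(0.2556) = 0.5748.

Step 5 — scale by n: T² = 6 · 0.5748 = 3.4486.

T² ≈ 3.4486


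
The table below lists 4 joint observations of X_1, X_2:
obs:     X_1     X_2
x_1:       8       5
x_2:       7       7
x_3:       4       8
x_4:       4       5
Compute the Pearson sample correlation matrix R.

Step 1 — column means:
  mean(X_1) = (8 + 7 + 4 + 4) / 4 = 23/4 = 5.75
  mean(X_2) = (5 + 7 + 8 + 5) / 4 = 25/4 = 6.25

Step 2 — sample variances and covariances s[i,j] = (1/(n-1)) · Σ_k (x_{k,i} - mean_i) · (x_{k,j} - mean_j), with n-1 = 3:
  s[X_1,X_1] = ((2.25)·(2.25) + (1.25)·(1.25) + (-1.75)·(-1.75) + (-1.75)·(-1.75)) / 3 = 12.75/3 = 4.25
  s[X_1,X_2] = ((2.25)·(-1.25) + (1.25)·(0.75) + (-1.75)·(1.75) + (-1.75)·(-1.25)) / 3 = -2.75/3 = -0.9167
  s[X_2,X_2] = ((-1.25)·(-1.25) + (0.75)·(0.75) + (1.75)·(1.75) + (-1.25)·(-1.25)) / 3 = 6.75/3 = 2.25
  Sample standard deviations s_i = √(s[i,i]):
  s(X_1) = √(4.25) = 2.0616
  s(X_2) = √(2.25) = 1.5

Step 3 — r_{ij} = s_{ij} / (s_i · s_j):
  r[X_1,X_1] = 1 (diagonal).
  r[X_1,X_2] = -0.9167 / (2.0616 · 1.5) = -0.9167 / 3.0923 = -0.2964
  r[X_2,X_2] = 1 (diagonal).

R is symmetric with unit diagonal. Assembling:

R = [[1, -0.2964],
 [-0.2964, 1]]


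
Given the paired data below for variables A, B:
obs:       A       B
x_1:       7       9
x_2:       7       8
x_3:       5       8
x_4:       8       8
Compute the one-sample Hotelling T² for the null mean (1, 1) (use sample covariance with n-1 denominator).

Step 1 — sample mean vector:
  mean(A) = (7 + 7 + 5 + 8) / 4 = 27/4 = 6.75
  mean(B) = (9 + 8 + 8 + 8) / 4 = 33/4 = 8.25
  x̄ = (6.75, 8.25),  deviation x̄ - mu_0 = (6.75, 8.25) - (1, 1) = (5.75, 7.25).

Step 2 — sample covariance matrix, S[i,j] = (1/(n-1)) · Σ_k (x_{k,i} - mean_i) · (x_{k,j} - mean_j), divisor n-1 = 3:
  S[A,A] = ((0.25)·(0.25) + (0.25)·(0.25) + (-1.75)·(-1.75) + (1.25)·(1.25)) / 3 = 4.75/3 = 1.5833
  S[A,B] = ((0.25)·(0.75) + (0.25)·(-0.25) + (-1.75)·(-0.25) + (1.25)·(-0.25)) / 3 = 0.25/3 = 0.0833
  S[B,B] = ((0.75)·(0.75) + (-0.25)·(-0.25) + (-0.25)·(-0.25) + (-0.25)·(-0.25)) / 3 = 0.75/3 = 0.25
  S = [[1.5833, 0.0833],
 [0.0833, 0.25]].

Step 3 — invert S. det(S) = 1.5833·0.25 - (0.0833)² = 0.3889.
  S^{-1} = (1/det) · [[d, -b], [-b, a]] = [[0.6429, -0.2143],
 [-0.2143, 4.0714]].

Step 4 — quadratic form (x̄ - mu_0)^T · S^{-1} · (x̄ - mu_0):
  S^{-1} · (x̄ - mu_0) = (2.1429, 28.2857),
  (x̄ - mu_0)^T · [...] = (5.75)·(2.1429) + (7.25)·(28.2857) = 217.3929.

Step 5 — scale by n: T² = 4 · 217.3929 = 869.5714.

T² ≈ 869.5714


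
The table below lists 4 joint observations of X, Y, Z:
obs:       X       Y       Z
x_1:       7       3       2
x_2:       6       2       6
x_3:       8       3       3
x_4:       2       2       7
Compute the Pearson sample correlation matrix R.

Step 1 — column means:
  mean(X) = (7 + 6 + 8 + 2) / 4 = 23/4 = 5.75
  mean(Y) = (3 + 2 + 3 + 2) / 4 = 10/4 = 2.5
  mean(Z) = (2 + 6 + 3 + 7) / 4 = 18/4 = 4.5

Step 2 — sample variances and covariances s[i,j] = (1/(n-1)) · Σ_k (x_{k,i} - mean_i) · (x_{k,j} - mean_j), with n-1 = 3:
  s[X,X] = ((1.25)·(1.25) + (0.25)·(0.25) + (2.25)·(2.25) + (-3.75)·(-3.75)) / 3 = 20.75/3 = 6.9167
  s[X,Y] = ((1.25)·(0.5) + (0.25)·(-0.5) + (2.25)·(0.5) + (-3.75)·(-0.5)) / 3 = 3.5/3 = 1.1667
  s[X,Z] = ((1.25)·(-2.5) + (0.25)·(1.5) + (2.25)·(-1.5) + (-3.75)·(2.5)) / 3 = -15.5/3 = -5.1667
  s[Y,Y] = ((0.5)·(0.5) + (-0.5)·(-0.5) + (0.5)·(0.5) + (-0.5)·(-0.5)) / 3 = 1/3 = 0.3333
  s[Y,Z] = ((0.5)·(-2.5) + (-0.5)·(1.5) + (0.5)·(-1.5) + (-0.5)·(2.5)) / 3 = -4/3 = -1.3333
  s[Z,Z] = ((-2.5)·(-2.5) + (1.5)·(1.5) + (-1.5)·(-1.5) + (2.5)·(2.5)) / 3 = 17/3 = 5.6667
  Sample standard deviations s_i = √(s[i,i]):
  s(X) = √(6.9167) = 2.63
  s(Y) = √(0.3333) = 0.5774
  s(Z) = √(5.6667) = 2.3805

Step 3 — r_{ij} = s_{ij} / (s_i · s_j):
  r[X,X] = 1 (diagonal).
  r[X,Y] = 1.1667 / (2.63 · 0.5774) = 1.1667 / 1.5184 = 0.7683
  r[X,Z] = -5.1667 / (2.63 · 2.3805) = -5.1667 / 6.2605 = -0.8253
  r[Y,Y] = 1 (diagonal).
  r[Y,Z] = -1.3333 / (0.5774 · 2.3805) = -1.3333 / 1.3744 = -0.9701
  r[Z,Z] = 1 (diagonal).

R is symmetric with unit diagonal. Assembling:

R = [[1, 0.7683, -0.8253],
 [0.7683, 1, -0.9701],
 [-0.8253, -0.9701, 1]]
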